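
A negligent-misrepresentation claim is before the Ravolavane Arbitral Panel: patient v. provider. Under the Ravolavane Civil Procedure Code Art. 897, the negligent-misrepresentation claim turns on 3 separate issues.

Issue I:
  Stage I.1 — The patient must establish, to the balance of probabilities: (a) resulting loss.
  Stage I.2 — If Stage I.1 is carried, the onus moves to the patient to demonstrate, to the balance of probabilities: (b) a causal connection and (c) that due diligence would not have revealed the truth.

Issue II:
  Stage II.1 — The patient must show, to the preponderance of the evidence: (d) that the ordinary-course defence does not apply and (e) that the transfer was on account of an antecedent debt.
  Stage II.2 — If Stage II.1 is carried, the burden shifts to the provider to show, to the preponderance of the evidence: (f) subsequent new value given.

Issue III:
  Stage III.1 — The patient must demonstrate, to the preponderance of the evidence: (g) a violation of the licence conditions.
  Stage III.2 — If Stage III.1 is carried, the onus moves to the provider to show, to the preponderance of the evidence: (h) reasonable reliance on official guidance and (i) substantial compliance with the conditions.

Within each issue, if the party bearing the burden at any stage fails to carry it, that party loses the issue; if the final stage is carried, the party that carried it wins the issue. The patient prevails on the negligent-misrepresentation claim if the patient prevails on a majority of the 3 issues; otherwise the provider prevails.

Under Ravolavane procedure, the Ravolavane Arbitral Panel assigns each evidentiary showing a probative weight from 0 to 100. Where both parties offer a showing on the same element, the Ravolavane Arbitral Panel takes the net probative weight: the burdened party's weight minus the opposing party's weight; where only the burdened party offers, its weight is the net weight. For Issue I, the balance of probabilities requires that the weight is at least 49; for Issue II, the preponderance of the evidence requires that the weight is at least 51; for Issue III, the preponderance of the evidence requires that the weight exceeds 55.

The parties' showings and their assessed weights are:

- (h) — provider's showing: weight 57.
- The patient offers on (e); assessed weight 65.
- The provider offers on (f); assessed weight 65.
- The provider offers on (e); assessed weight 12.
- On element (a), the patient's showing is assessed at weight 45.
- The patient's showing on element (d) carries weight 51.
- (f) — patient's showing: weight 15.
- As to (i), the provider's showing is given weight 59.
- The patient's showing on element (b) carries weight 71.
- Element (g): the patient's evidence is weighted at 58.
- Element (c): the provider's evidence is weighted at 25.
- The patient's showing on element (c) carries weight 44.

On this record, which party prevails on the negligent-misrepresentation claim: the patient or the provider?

— Issue I —
Stage I.1 (patient, the balance of probabilities, weight is at least 49): (a) 45 < 49 — fails.
  Stage I.1 not carried; the patient fails its burden.
So the provider prevails on this issue.
— Issue II —
Stage II.1 (patient, the preponderance of the evidence, weight is at least 51): (d) 51 ≥ 51 — meets; (e) net 65−12=53 ≥ 51 — meets.
  Stage II.1 carried; the burden shifts to the provider.
Stage II.2 (provider, the preponderance of the evidence, weight is at least 51): (f) net 65−15=50 < 51 — fails.
  The provider does not carry Stage II.2.
The analysis ends at Stage II.2; the patient prevails on this issue.
— Issue III —
Stage III.1 — burden on patient; standard: the preponderance of the evidence (weight exceeds 55).
    (g): 58 > 55 [met]
  Stage III.1 carried; the burden shifts to the provider.
Stage III.2 — burden on provider; standard: the preponderance of the evidence (weight exceeds 55).
    (h): 57 > 55 [met]
    (i): 59 > 55 [met]
  The provider carries the last stage.
With every stage satisfied, the provider prevails on this issue.
Per-issue: Issue I → provider; Issue II → patient; Issue III → provider. The patient must prevail on a majority of issues; overall, the provider prevails.

provider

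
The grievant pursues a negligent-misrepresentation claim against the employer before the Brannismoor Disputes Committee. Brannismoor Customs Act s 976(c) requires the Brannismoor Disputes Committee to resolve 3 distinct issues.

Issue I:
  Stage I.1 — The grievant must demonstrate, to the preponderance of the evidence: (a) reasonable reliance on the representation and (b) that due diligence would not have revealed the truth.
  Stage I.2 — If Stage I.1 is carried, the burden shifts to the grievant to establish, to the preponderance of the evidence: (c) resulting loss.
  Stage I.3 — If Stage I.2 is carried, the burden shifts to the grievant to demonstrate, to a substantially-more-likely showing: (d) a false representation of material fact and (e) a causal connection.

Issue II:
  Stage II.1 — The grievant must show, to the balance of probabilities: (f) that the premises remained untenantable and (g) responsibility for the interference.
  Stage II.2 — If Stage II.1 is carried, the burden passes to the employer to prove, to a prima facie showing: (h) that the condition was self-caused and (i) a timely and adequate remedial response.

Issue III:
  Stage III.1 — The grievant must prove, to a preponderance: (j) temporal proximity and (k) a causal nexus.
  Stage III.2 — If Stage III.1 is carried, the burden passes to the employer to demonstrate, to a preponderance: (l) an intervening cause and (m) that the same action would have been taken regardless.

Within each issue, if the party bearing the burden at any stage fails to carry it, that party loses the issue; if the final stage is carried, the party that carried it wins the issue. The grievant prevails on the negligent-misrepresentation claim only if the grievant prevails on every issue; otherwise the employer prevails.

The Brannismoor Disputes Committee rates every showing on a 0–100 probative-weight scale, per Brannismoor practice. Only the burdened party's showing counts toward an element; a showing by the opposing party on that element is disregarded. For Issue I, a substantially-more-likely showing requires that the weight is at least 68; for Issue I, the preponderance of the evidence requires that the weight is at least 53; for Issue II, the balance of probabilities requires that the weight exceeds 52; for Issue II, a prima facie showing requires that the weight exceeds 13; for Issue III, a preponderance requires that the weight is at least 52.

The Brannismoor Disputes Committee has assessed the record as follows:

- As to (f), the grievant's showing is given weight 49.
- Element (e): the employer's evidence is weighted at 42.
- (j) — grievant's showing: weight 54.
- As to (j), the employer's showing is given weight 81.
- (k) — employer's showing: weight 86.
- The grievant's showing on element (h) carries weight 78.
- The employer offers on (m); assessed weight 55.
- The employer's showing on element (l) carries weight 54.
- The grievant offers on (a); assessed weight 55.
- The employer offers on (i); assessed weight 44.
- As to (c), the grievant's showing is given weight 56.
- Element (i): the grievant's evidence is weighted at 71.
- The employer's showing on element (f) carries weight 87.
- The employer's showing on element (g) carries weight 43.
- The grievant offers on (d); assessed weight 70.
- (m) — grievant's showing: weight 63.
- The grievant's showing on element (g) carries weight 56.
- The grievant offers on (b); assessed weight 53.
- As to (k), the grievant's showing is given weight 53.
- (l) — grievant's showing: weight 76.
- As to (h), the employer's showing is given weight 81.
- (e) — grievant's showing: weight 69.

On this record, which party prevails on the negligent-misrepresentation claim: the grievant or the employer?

— Issue I —
Stage I.1 — burden on grievant; standard: the preponderance of the evidence (weight is at least 53).
    (a): 55 ≥ 53 [met]
    (b): 53 ≥ 53 [met]
  Stage I.1 carried; the burden remains with the grievant.
Stage I.2 — burden on grievant; standard: the preponderance of the evidence (weight is at least 53).
    (c): 56 ≥ 53 [met]
  Stage I.2 carried; the burden remains with the grievant.
Stage I.3 — burden on grievant; standard: a substantially-more-likely showing (weight is at least 68).
    (d): 70 ≥ 68 [met]
    (e): 69 (employer's 42 disregarded) ≥ 68 [met]
  All elements met at the final stage.
Every stage carried; the grievant prevails on this issue.
— Issue II —
Stage II.1 — burden on grievant; standard: the balance of probabilities (weight exceeds 52).
    (f): 49 (employer's 87 disregarded) ≤ 52 [not met]
    (g): 56 (employer's 43 disregarded) > 52 [met]
  Not every element is met, so the grievant fails to carry Stage II.1.
The analysis ends at Stage II.1; the employer prevails on this issue.
— Issue III —
Stage III.1 (grievant, a preponderance, weight is at least 52): (j) 54 (employer's 81 disregarded) ≥ 52 — meets; (k) 53 (employer's 86 disregarded) ≥ 52 — meets.
  Stage III.1 is satisfied; the onus moves to the employer.
Stage III.2 (employer, a preponderance, weight is at least 52): (l) 54 (grievant's 76 disregarded) ≥ 52 — meets; (m) 55 (grievant's 63 disregarded) ≥ 52 — meets.
  The employer carries the last stage.
Every stage carried; the employer prevails on this issue.
Per-issue: Issue I → grievant; Issue II → employer; Issue III → employer. The grievant must prevail on every issue; overall, the employer prevails.

employer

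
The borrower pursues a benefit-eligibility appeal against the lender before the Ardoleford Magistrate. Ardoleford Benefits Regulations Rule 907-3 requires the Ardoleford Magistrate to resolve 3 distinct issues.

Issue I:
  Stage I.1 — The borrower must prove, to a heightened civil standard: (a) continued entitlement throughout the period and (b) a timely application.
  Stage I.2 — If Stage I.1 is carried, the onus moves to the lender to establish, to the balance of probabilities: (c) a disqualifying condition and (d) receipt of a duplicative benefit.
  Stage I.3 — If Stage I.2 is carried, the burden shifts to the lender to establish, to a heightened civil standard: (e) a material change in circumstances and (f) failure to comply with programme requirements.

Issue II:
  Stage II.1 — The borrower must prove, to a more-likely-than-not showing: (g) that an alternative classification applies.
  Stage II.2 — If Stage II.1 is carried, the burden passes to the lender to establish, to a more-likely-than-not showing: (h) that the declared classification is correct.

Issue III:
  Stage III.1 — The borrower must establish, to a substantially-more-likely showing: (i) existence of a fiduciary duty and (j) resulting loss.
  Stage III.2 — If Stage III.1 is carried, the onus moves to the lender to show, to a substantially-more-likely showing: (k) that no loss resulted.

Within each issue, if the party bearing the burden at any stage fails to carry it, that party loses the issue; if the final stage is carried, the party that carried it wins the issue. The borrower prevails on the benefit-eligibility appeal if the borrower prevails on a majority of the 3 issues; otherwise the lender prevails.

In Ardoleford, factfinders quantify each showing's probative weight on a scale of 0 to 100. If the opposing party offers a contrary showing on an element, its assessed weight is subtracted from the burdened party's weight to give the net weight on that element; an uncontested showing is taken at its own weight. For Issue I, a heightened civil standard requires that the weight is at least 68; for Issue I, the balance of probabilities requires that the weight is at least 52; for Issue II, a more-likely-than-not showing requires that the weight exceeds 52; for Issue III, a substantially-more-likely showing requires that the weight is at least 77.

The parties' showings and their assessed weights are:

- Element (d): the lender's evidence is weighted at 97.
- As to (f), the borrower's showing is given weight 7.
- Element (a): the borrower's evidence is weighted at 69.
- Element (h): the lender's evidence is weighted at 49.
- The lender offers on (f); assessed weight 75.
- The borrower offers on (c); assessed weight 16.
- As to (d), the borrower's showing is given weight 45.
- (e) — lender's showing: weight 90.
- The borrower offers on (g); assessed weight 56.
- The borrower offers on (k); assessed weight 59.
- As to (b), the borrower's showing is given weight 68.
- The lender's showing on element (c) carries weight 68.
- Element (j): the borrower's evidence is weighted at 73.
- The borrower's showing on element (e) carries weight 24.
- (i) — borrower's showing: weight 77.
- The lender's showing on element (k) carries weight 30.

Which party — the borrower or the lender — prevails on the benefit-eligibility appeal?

borrower

— Issue I —
Stage I.1 — burden on borrower; standard: a heightened civil standard (weight is at least 68).
    (a): 69 ≥ 68 [met]
    (b): 68 ≥ 68 [met]
  Stage I.1 carried; the burden shifts to the lender.
Stage I.2 — burden on lender; standard: the balance of probabilities (weight is at least 52).
    (c): 68 − 16 = 52 ≥ 52 [met]
    (d): 97 − 45 = 52 ≥ 52 [met]
  All elements met. The lender retains the burden for Stage I.3.
Stage I.3 — burden on lender; standard: a heightened civil standard (weight is at least 68).
    (e): 90 − 24 = 66 < 68 [not met]
    (f): 75 − 7 = 68 ≥ 68 [met]
  Not every element is met, so the lender fails to carry Stage I.3.
The analysis ends at Stage I.3; the borrower prevails on this issue.
— Issue II —
At Stage II.1 the borrower must meet a more-likely-than-not showing (weight exceeds 52): on (g) the weight is 56, > 52, so (g) meets the standard.
  Stage II.1 is satisfied; the onus moves to the lender.
At Stage II.2 the lender must meet a more-likely-than-not showing (weight exceeds 52): on (h) the weight is 49, ≤ 52, so (h) does not meet the standard.
  Not every element is met, so the lender fails to carry Stage II.2.
The borrower prevails on this issue.
— Issue III —
Stage III.1 (borrower, a substantially-more-likely showing, weight is at least 77): (i) 77 ≥ 77 — meets; (j) 73 < 77 — fails.
  The borrower does not carry Stage III.1.
The lender prevails on this issue.
Per-issue: Issue I → borrower; Issue II → borrower; Issue III → lender. The borrower must prevail on a majority of issues; overall, the borrower prevails.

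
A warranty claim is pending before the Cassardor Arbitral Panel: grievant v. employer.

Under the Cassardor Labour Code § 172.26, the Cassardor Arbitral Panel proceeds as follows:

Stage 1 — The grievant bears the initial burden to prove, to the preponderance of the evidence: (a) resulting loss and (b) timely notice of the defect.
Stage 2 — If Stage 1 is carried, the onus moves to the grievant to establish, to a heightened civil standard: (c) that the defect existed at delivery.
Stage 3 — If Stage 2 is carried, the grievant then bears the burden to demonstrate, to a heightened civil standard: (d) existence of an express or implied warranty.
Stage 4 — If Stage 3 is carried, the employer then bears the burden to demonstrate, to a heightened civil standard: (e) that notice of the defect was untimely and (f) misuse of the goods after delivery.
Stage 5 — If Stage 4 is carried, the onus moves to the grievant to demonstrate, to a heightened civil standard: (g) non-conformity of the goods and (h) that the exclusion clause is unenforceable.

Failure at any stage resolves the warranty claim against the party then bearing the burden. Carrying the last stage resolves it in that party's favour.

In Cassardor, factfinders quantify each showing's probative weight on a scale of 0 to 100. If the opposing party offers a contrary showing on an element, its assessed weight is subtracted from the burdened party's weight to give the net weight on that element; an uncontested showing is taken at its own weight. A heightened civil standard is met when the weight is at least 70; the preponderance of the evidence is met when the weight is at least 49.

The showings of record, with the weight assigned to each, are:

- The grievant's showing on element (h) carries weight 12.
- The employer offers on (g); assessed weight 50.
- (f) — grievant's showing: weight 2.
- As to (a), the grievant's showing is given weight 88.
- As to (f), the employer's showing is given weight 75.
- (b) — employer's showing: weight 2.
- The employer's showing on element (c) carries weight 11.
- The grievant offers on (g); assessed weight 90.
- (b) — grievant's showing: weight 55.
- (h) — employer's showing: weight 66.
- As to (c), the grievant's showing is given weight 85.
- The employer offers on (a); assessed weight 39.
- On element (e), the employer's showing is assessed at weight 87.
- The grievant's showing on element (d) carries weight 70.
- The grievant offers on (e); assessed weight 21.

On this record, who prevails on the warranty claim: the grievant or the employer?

Stage 1 — burden on grievant; standard: the preponderance of the evidence (weight is at least 49).
    (a): 88 − 39 = 49 ≥ 49 [met]
    (b): 55 − 2 = 53 ≥ 49 [met]
  Stage 1 is satisfied; the grievant continues to bear the burden.
Stage 2 — burden on grievant; standard: a heightened civil standard (weight is at least 70).
    (c): 85 − 11 = 74 ≥ 70 [met]
  Stage 2 carried; the burden remains with the grievant.
Stage 3 — burden on grievant; standard: a heightened civil standard (weight is at least 70).
    (d): 70 ≥ 70 [met]
  Stage 3 is satisfied; the onus moves to the employer.
Stage 4 — burden on employer; standard: a heightened civil standard (weight is at least 70).
    (e): 87 − 21 = 66 < 70 [not met]
    (f): 75 − 2 = 73 ≥ 70 [met]
  The employer does not carry Stage 4.
So the grievant prevails.

grievant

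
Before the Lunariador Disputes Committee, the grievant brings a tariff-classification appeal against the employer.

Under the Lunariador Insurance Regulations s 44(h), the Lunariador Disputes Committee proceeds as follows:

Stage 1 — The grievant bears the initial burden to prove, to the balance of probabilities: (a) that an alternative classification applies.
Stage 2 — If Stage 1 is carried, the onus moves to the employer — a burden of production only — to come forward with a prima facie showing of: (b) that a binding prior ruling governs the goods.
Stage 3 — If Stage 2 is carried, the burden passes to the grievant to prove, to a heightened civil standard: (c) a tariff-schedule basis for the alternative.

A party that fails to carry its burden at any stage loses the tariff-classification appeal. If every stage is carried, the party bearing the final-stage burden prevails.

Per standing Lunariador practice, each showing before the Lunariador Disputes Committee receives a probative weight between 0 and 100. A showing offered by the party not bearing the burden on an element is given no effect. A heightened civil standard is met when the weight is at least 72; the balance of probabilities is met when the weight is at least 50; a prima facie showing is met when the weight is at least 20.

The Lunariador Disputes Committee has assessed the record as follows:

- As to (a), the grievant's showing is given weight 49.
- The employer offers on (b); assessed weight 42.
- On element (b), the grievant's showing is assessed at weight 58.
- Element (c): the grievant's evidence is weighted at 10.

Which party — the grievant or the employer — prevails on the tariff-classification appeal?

employer

Stage 1 — burden on grievant; standard: the balance of probabilities (weight is at least 50).
    (a): 49 < 50 [not met]
  The grievant does not carry Stage 1.
So the employer prevails.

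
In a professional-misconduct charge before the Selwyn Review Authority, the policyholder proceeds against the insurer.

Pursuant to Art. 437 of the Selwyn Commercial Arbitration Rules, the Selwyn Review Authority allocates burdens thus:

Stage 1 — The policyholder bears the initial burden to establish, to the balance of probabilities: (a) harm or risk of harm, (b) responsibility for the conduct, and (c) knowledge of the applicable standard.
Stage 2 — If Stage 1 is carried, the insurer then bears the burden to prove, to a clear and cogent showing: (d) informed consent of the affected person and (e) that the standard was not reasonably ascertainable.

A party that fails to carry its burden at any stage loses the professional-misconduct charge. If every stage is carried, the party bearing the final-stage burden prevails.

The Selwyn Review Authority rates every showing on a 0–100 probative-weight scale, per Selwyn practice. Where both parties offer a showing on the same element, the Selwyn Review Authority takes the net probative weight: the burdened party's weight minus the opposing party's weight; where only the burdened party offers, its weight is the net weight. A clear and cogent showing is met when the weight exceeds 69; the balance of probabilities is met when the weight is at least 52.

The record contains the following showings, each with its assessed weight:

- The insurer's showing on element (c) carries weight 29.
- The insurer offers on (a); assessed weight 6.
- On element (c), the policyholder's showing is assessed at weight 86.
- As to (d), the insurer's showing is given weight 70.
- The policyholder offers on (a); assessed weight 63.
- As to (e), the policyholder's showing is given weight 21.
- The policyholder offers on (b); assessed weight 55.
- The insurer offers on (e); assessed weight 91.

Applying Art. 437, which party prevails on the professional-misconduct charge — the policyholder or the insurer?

insurer

Stage 1 (policyholder, the balance of probabilities, weight is at least 52): (a) net 63−6=57 ≥ 52 — meets; (b) 55 ≥ 52 — meets; (c) net 86−29=57 ≥ 52 — meets.
  Stage 1 is satisfied; the onus moves to the insurer.
Stage 2 (insurer, a clear and cogent showing, weight exceeds 69): (d) 70 > 69 — meets; (e) net 91−21=70 > 69 — meets.
  The insurer carries the last stage.
Every stage carried; the insurer prevails.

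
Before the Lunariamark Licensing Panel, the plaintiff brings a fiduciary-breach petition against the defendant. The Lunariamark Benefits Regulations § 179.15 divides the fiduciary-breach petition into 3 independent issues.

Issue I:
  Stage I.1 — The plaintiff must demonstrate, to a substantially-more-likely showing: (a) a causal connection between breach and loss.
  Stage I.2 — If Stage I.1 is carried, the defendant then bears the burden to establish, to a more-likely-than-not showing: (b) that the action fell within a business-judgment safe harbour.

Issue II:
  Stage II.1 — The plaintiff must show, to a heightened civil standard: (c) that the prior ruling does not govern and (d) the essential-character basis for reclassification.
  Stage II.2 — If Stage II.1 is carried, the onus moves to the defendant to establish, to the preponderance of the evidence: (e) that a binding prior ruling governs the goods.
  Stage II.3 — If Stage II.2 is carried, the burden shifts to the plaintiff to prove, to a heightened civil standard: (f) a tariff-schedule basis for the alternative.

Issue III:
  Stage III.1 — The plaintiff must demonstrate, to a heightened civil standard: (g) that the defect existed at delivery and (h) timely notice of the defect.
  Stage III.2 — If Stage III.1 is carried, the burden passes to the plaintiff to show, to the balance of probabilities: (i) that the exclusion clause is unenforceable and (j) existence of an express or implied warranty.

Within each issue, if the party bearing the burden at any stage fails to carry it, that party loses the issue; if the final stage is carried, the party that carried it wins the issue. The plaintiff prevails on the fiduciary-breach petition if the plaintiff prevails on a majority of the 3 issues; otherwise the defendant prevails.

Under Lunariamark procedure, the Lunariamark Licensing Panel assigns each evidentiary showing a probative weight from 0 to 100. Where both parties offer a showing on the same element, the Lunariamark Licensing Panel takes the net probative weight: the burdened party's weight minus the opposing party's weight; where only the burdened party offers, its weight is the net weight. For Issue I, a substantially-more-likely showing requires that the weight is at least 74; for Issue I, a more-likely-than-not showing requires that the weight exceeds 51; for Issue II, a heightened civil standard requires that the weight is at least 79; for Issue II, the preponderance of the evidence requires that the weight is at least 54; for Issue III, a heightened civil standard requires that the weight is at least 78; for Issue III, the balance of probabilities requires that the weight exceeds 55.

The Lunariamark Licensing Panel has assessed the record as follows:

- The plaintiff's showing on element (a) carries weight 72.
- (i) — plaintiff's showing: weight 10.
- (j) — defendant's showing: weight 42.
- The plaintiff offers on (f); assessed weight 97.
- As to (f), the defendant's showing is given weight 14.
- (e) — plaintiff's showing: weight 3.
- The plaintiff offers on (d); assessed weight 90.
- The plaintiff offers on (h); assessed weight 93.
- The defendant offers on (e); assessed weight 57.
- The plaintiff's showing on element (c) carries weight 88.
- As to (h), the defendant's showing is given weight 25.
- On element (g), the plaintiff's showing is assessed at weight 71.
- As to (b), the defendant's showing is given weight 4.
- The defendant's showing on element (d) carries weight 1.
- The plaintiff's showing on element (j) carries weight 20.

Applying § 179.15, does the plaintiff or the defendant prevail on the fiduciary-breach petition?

defendant

— Issue I —
At Stage I.1 the plaintiff must meet a substantially-more-likely showing (weight is at least 74): on (a) the weight is 72, which does not reach 74, so (a) does not meet the standard.
  Stage I.1 not carried; the plaintiff fails its burden.
So the defendant prevails on this issue.
— Issue II —
Stage II.1 (plaintiff, a heightened civil standard, weight is at least 79): (c) 88 ≥ 79 — meets; (d) net 90−1=89 ≥ 79 — meets.
  The plaintiff carries Stage II.1; the defendant now bears the burden.
Stage II.2 (defendant, the preponderance of the evidence, weight is at least 54): (e) net 57−3=54 ≥ 54 — meets.
  Stage II.2 carried; the burden shifts to the plaintiff.
Stage II.3 (plaintiff, a heightened civil standard, weight is at least 79): (f) net 97−14=83 ≥ 79 — meets.
  The plaintiff carries the last stage.
All stages carried — the plaintiff prevails on this issue.
— Issue III —
Stage III.1 (plaintiff, a heightened civil standard, weight is at least 78): (g) 71 < 78 — fails; (h) net 93−25=68 < 78 — fails.
  Stage III.1 not carried; the plaintiff fails its burden.
The defendant prevails on this issue.
Per-issue: Issue I → defendant; Issue II → plaintiff; Issue III → defendant. The plaintiff must prevail on a majority of issues; overall, the defendant prevails.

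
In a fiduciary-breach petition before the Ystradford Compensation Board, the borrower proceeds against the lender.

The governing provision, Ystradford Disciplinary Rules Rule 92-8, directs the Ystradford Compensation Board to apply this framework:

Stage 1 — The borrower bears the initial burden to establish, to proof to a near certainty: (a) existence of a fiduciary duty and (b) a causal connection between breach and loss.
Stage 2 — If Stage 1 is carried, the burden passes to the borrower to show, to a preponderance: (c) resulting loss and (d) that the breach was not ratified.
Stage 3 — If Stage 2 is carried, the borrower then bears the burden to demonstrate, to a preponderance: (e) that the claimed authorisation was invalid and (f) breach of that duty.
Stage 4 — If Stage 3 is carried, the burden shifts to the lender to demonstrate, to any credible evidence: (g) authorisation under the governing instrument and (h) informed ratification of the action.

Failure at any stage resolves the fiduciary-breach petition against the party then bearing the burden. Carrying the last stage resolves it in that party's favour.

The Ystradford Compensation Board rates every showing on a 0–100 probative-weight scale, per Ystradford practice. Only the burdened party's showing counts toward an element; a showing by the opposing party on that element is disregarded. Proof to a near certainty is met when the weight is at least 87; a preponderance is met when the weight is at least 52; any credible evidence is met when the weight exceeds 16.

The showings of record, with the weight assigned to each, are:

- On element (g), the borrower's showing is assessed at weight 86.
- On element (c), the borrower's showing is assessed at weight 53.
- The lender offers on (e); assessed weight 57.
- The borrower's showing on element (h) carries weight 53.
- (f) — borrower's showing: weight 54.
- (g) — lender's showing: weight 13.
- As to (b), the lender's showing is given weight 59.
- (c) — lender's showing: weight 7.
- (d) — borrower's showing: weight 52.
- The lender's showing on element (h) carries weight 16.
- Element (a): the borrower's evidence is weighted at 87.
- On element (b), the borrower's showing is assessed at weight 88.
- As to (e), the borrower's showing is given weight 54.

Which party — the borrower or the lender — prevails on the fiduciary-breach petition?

borrower

Stage 1 (borrower, proof to a near certainty, weight is at least 87): (a) 87 ≥ 87 — meets; (b) 88 (lender's 59 disregarded) ≥ 87 — meets.
  Stage 1 carried; the burden remains with the borrower.
Stage 2 (borrower, a preponderance, weight is at least 52): (c) 53 (lender's 7 disregarded) ≥ 52 — meets; (d) 52 ≥ 52 — meets.
  Stage 2 carried; the burden remains with the borrower.
Stage 3 (borrower, a preponderance, weight is at least 52): (e) 54 (lender's 57 disregarded) ≥ 52 — meets; (f) 54 ≥ 52 — meets.
  The borrower carries Stage 3; the lender now bears the burden.
Stage 4 (lender, any credible evidence, weight exceeds 16): (g) 13 (borrower's 86 disregarded) ≤ 16 — fails; (h) 16 (borrower's 53 disregarded) ≤ 16 — fails.
  Not every element is met, so the lender fails to carry Stage 4.
The borrower prevails.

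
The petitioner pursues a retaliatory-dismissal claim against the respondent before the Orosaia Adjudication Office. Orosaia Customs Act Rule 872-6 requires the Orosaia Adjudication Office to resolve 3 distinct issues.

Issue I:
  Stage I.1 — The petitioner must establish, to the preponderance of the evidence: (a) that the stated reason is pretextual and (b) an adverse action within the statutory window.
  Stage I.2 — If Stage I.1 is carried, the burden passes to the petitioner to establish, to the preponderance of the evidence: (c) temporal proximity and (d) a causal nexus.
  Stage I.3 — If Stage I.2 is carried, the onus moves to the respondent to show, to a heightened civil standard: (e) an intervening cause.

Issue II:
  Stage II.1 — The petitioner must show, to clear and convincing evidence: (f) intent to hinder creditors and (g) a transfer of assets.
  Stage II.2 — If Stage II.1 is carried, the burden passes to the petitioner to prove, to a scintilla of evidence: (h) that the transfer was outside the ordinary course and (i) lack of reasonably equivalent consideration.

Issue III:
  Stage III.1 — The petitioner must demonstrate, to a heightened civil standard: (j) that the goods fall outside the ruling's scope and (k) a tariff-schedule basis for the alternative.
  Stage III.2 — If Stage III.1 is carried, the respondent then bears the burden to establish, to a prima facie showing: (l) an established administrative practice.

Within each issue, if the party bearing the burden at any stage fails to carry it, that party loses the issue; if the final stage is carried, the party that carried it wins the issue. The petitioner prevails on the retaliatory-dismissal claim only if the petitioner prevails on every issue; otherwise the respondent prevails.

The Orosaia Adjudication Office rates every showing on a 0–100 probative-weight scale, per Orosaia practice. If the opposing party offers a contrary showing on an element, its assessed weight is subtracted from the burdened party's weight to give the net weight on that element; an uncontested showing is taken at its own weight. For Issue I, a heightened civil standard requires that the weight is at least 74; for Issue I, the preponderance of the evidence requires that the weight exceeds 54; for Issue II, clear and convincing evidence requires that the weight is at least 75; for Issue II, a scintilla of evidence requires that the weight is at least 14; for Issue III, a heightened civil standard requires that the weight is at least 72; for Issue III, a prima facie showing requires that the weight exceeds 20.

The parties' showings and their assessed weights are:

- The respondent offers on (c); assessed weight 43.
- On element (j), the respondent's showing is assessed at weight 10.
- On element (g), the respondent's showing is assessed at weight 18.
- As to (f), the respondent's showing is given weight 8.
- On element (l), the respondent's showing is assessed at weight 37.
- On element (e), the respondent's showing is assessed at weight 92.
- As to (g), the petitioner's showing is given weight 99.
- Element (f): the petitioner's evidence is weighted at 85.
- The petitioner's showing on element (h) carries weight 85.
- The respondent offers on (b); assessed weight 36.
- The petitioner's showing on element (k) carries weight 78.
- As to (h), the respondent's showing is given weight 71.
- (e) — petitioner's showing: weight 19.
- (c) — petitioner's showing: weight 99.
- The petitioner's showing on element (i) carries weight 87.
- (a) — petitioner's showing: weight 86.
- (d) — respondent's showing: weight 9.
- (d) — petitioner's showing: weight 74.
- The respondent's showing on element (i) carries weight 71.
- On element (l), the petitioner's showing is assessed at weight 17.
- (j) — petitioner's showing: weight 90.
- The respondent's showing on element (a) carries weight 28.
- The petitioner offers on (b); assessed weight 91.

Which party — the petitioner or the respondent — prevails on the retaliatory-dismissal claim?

— Issue I —
At Stage I.1 the petitioner must meet the preponderance of the evidence (weight exceeds 54): on (a) the weight is 86 less the opposing 28 gives net 58, which does exceed 54, so (a) meets the standard; on (b) the weight is 91 less the opposing 36 gives net 55, > 54, so (b) meets the standard.
  Stage I.1 carried; the burden remains with the petitioner.
At Stage I.2 the petitioner must meet the preponderance of the evidence (weight exceeds 54): on (c) the weight is 99 less the opposing 43 gives net 56, > 54, so (c) meets the standard; on (d) the weight is 74 less the opposing 9 gives net 65, which does exceed 54, so (d) meets the standard.
  Stage I.2 is satisfied; the onus moves to the respondent.
At Stage I.3 the respondent must meet a heightened civil standard (weight is at least 74): on (e) the weight is 92 less the opposing 19 gives net 73, which does not reach 74, so (e) does not meet the standard.
  The respondent does not carry Stage I.3.
The petitioner prevails on this issue.
— Issue II —
At Stage II.1 the petitioner must meet clear and convincing evidence (weight is at least 75): on (f) the weight is 85 less the opposing 8 gives net 77, ≥ 75, so (f) meets the standard; on (g) the weight is 99 less the opposing 18 gives net 81, which does reach 75, so (g) meets the standard.
  Stage II.1 is satisfied; the petitioner continues to bear the burden.
At Stage II.2 the petitioner must meet a scintilla of evidence (weight is at least 14): on (h) the weight is 85 less the opposing 71 gives net 14, which does reach 14, so (h) meets the standard; on (i) the weight is 87 less the opposing 71 gives net 16, ≥ 14, so (i) meets the standard.
  All elements met at the final stage.
All stages carried — the petitioner prevails on this issue.
— Issue III —
Stage III.1 (petitioner, a heightened civil standard, weight is at least 72): (j) net 90−10=80 ≥ 72 — meets; (k) 78 ≥ 72 — meets.
  Stage III.1 carried; the burden shifts to the respondent.
Stage III.2 (respondent, a prima facie showing, weight exceeds 20): (l) net 37−17=20 ≤ 20 — fails.
  The respondent does not carry Stage III.2.
The petitioner prevails on this issue.
Per-issue: Issue I → petitioner; Issue II → petitioner; Issue III → petitioner. The petitioner must prevail on every issue; overall, the petitioner prevails.

petitioner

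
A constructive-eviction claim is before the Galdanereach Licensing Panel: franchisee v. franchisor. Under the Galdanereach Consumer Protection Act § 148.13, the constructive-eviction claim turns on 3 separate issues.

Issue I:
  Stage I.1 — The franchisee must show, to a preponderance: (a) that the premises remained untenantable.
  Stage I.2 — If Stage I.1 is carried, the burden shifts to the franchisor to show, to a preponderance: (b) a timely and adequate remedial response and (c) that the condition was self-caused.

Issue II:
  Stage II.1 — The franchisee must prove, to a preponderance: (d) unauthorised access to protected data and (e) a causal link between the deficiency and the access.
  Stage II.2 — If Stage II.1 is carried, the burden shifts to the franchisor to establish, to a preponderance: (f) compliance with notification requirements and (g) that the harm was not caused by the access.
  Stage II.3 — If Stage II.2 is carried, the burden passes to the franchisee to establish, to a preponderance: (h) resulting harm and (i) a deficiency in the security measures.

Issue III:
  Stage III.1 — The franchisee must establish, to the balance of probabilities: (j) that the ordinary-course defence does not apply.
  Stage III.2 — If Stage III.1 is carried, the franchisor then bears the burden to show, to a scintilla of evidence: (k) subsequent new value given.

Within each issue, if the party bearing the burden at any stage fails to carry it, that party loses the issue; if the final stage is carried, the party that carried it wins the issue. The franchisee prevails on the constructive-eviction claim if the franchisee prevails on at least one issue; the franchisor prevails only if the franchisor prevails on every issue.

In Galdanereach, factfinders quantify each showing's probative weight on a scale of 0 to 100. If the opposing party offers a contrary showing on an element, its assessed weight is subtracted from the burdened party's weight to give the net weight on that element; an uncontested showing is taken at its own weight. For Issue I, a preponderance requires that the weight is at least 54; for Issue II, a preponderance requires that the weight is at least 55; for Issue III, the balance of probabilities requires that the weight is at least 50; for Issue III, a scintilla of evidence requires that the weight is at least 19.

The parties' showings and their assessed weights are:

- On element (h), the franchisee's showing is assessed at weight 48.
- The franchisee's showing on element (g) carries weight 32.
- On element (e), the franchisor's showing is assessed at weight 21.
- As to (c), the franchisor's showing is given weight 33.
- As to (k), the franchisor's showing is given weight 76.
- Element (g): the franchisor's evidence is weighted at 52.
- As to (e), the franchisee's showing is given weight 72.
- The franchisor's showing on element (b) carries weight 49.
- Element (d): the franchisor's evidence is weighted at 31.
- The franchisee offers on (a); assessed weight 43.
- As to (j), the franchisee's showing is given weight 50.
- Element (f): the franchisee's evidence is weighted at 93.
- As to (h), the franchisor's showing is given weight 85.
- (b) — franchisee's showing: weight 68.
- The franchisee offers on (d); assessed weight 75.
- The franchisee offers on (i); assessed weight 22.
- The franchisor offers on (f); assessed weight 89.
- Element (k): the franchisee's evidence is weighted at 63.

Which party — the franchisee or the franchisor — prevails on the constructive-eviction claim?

— Issue I —
At Stage I.1 the franchisee must meet a preponderance (weight is at least 54): on (a) the weight is 43, < 54, so (a) does not meet the standard.
  The franchisee does not carry Stage I.1.
So the franchisor prevails on this issue.
— Issue II —
Stage II.1 — burden on franchisee; standard: a preponderance (weight is at least 55).
    (d): 75 − 31 = 44 < 55 [not met]
    (e): 72 − 21 = 51 < 55 [not met]
  The franchisee does not carry Stage II.1.
The analysis ends at Stage II.1; the franchisor prevails on this issue.
— Issue III —
Stage III.1 (franchisee, the balance of probabilities, weight is at least 50): (j) 50 ≥ 50 — meets.
  All elements met. The burden passes to the franchisor.
Stage III.2 (franchisor, a scintilla of evidence, weight is at least 19): (k) net 76−63=13 < 19 — fails.
  The franchisor does not carry Stage III.2.
The franchisee prevails on this issue.
Per-issue: Issue I → franchisor; Issue II → franchisor; Issue III → franchisee. The franchisee must prevail on at least one issue; overall, the franchisee prevails.

franchisee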